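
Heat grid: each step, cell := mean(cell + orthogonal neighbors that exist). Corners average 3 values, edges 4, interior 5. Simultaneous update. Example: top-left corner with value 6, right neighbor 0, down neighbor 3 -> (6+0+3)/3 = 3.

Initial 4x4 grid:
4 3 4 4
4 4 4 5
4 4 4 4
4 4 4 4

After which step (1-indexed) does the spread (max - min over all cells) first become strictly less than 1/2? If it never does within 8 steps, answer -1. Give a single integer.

Step 1: max=13/3, min=11/3, spread=2/3
Step 2: max=511/120, min=449/120, spread=31/60
Step 3: max=4967/1200, min=4109/1080, spread=3613/10800
  -> spread < 1/2 first at step 3
Step 4: max=444151/108000, min=25027/6480, spread=81103/324000
Step 5: max=4412897/1080000, min=3772109/972000, spread=1994983/9720000
Step 6: max=39533587/9720000, min=22792987/5832000, spread=2317913/14580000
Step 7: max=3944803277/972000000, min=3432040469/874800000, spread=1182824803/8748000000
Step 8: max=35436999067/8748000000, min=20671590307/5248800000, spread=1476522833/13122000000

Answer: 3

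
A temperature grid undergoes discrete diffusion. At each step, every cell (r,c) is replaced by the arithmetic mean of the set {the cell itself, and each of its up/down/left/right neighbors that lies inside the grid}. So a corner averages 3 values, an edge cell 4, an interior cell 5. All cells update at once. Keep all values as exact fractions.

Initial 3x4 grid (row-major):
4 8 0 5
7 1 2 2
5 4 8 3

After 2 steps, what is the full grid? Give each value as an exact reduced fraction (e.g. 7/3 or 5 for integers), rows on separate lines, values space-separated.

Answer: 83/18 133/30 179/60 109/36
1219/240 19/5 18/5 46/15
169/36 1109/240 941/240 139/36

Derivation:
After step 1:
  19/3 13/4 15/4 7/3
  17/4 22/5 13/5 3
  16/3 9/2 17/4 13/3
After step 2:
  83/18 133/30 179/60 109/36
  1219/240 19/5 18/5 46/15
  169/36 1109/240 941/240 139/36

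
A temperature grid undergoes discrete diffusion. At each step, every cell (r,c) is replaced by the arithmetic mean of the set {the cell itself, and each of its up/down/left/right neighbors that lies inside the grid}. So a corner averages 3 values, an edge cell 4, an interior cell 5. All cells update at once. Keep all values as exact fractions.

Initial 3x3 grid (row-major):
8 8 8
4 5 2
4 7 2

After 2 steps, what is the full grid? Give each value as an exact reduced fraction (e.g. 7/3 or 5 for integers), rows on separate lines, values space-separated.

Answer: 115/18 1507/240 35/6
1327/240 529/100 1147/240
59/12 551/120 149/36

Derivation:
After step 1:
  20/3 29/4 6
  21/4 26/5 17/4
  5 9/2 11/3
After step 2:
  115/18 1507/240 35/6
  1327/240 529/100 1147/240
  59/12 551/120 149/36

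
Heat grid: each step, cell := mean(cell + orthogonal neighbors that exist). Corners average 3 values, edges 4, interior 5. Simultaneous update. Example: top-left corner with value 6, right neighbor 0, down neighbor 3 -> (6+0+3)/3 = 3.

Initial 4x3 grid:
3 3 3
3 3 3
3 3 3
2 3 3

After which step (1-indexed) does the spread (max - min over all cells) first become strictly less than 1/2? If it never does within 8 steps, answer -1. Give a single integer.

Step 1: max=3, min=8/3, spread=1/3
  -> spread < 1/2 first at step 1
Step 2: max=3, min=49/18, spread=5/18
Step 3: max=3, min=607/216, spread=41/216
Step 4: max=3, min=73543/25920, spread=4217/25920
Step 5: max=21521/7200, min=4456451/1555200, spread=38417/311040
Step 6: max=429403/144000, min=268735789/93312000, spread=1903471/18662400
Step 7: max=12844241/4320000, min=16195170911/5598720000, spread=18038617/223948800
Step 8: max=1153473241/388800000, min=974501417149/335923200000, spread=883978523/13436928000

Answer: 1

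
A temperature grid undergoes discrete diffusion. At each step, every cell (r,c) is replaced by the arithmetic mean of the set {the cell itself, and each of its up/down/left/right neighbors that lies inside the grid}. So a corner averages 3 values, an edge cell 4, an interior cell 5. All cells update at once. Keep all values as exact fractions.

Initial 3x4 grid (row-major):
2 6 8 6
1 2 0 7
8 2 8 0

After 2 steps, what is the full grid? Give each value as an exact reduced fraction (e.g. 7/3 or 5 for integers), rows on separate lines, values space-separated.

Answer: 43/12 147/40 43/8 61/12
727/240 399/100 359/100 81/16
143/36 401/120 35/8 43/12

Derivation:
After step 1:
  3 9/2 5 7
  13/4 11/5 5 13/4
  11/3 5 5/2 5
After step 2:
  43/12 147/40 43/8 61/12
  727/240 399/100 359/100 81/16
  143/36 401/120 35/8 43/12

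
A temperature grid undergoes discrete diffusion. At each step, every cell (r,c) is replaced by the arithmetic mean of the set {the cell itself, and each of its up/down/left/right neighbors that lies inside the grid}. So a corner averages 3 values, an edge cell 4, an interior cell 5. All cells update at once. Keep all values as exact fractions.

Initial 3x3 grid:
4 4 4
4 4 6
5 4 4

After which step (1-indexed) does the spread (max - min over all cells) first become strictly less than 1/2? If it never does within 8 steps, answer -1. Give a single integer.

Step 1: max=14/3, min=4, spread=2/3
Step 2: max=547/120, min=49/12, spread=19/40
  -> spread < 1/2 first at step 2
Step 3: max=9679/2160, min=3023/720, spread=61/216
Step 4: max=573113/129600, min=182521/43200, spread=511/2592
Step 5: max=34252111/7776000, min=11058287/2592000, spread=4309/31104
Step 6: max=2043591017/466560000, min=666074089/155520000, spread=36295/373248
Step 7: max=122277658399/27993600000, min=40122192383/9331200000, spread=305773/4478976
Step 8: max=7317973692953/1679616000000, min=2412491741401/559872000000, spread=2575951/53747712

Answer: 2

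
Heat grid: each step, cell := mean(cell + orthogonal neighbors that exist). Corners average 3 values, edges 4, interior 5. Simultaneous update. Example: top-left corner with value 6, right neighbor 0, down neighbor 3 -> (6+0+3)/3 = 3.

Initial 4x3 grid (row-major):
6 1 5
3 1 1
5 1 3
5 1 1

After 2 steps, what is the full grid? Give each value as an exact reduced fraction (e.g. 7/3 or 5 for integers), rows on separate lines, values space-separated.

Answer: 31/9 619/240 97/36
719/240 131/50 29/15
787/240 53/25 59/30
55/18 143/60 31/18

Derivation:
After step 1:
  10/3 13/4 7/3
  15/4 7/5 5/2
  7/2 11/5 3/2
  11/3 2 5/3
After step 2:
  31/9 619/240 97/36
  719/240 131/50 29/15
  787/240 53/25 59/30
  55/18 143/60 31/18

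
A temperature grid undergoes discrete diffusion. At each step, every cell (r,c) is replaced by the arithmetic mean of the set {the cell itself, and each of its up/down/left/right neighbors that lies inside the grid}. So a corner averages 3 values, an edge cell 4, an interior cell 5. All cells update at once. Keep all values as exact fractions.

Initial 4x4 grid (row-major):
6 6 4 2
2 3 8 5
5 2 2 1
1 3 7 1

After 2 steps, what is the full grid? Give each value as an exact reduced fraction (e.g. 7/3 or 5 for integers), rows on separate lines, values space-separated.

Answer: 161/36 1117/240 1069/240 38/9
461/120 407/100 108/25 859/240
25/8 339/100 169/50 53/16
35/12 25/8 27/8 17/6

Derivation:
After step 1:
  14/3 19/4 5 11/3
  4 21/5 22/5 4
  5/2 3 4 9/4
  3 13/4 13/4 3
After step 2:
  161/36 1117/240 1069/240 38/9
  461/120 407/100 108/25 859/240
  25/8 339/100 169/50 53/16
  35/12 25/8 27/8 17/6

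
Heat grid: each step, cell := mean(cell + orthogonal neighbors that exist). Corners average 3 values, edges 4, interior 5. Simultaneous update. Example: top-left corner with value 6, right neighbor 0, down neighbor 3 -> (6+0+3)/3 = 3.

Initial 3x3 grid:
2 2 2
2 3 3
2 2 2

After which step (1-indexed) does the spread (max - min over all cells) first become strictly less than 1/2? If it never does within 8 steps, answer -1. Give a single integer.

Answer: 2

Derivation:
Step 1: max=5/2, min=2, spread=1/2
Step 2: max=287/120, min=173/80, spread=11/48
  -> spread < 1/2 first at step 2
Step 3: max=16999/7200, min=263/120, spread=1219/7200
Step 4: max=1004603/432000, min=212759/96000, spread=755/6912
Step 5: max=59945491/25920000, min=38640119/17280000, spread=6353/82944
Step 6: max=3575458127/1555200000, min=2327877293/1036800000, spread=53531/995328
Step 7: max=213864444319/93312000000, min=5193614173/2304000000, spread=450953/11943936
Step 8: max=12797789793443/5598720000000, min=8432926450837/3732480000000, spread=3799043/143327232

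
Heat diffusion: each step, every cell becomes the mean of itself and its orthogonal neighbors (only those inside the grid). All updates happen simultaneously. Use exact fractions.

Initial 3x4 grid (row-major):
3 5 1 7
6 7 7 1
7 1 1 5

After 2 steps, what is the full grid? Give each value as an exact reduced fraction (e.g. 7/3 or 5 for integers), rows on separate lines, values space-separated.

Answer: 173/36 283/60 77/20 13/3
1217/240 447/100 221/50 103/30
173/36 521/120 397/120 65/18

Derivation:
After step 1:
  14/3 4 5 3
  23/4 26/5 17/5 5
  14/3 4 7/2 7/3
After step 2:
  173/36 283/60 77/20 13/3
  1217/240 447/100 221/50 103/30
  173/36 521/120 397/120 65/18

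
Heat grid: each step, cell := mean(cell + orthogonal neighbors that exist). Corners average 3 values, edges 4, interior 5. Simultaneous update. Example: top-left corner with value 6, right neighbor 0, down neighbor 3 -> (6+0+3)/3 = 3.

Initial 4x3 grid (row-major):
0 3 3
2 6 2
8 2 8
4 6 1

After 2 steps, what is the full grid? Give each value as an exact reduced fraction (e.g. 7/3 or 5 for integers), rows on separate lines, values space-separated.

Answer: 26/9 31/12 125/36
19/6 83/20 41/12
5 39/10 19/4
53/12 81/16 23/6

Derivation:
After step 1:
  5/3 3 8/3
  4 3 19/4
  4 6 13/4
  6 13/4 5
After step 2:
  26/9 31/12 125/36
  19/6 83/20 41/12
  5 39/10 19/4
  53/12 81/16 23/6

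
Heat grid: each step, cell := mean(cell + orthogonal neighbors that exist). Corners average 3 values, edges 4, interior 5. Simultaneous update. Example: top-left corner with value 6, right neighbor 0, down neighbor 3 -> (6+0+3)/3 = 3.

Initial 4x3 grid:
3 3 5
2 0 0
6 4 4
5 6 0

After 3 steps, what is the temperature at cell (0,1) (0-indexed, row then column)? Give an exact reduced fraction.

Answer: 37651/14400

Derivation:
Step 1: cell (0,1) = 11/4
Step 2: cell (0,1) = 593/240
Step 3: cell (0,1) = 37651/14400
Full grid after step 3:
  5803/2160 37651/14400 1297/540
  11219/3600 1004/375 18613/7200
  6637/1800 428/125 20273/7200
  1859/432 17917/4800 91/27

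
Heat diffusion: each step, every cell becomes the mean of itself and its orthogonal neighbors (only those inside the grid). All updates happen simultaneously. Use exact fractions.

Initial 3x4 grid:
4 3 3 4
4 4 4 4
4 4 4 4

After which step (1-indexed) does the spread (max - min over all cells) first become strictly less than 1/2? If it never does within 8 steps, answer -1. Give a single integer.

Answer: 2

Derivation:
Step 1: max=4, min=7/2, spread=1/2
Step 2: max=4, min=217/60, spread=23/60
  -> spread < 1/2 first at step 2
Step 3: max=709/180, min=6649/1800, spread=49/200
Step 4: max=10549/2700, min=100829/27000, spread=4661/27000
Step 5: max=524303/135000, min=3047693/810000, spread=157/1296
Step 6: max=10443859/2700000, min=183767587/48600000, spread=1351/15552
Step 7: max=468576367/121500000, min=5532088279/1458000000, spread=5813/93312
Step 8: max=28052780953/7290000000, min=83181311609/21870000000, spread=6253/139968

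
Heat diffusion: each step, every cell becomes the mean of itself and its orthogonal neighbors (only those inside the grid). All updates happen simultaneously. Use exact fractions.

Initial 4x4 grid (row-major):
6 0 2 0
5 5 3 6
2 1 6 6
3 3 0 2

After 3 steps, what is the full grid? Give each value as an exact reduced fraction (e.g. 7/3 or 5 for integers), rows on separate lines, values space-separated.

Answer: 7183/2160 5899/1800 5071/1800 6769/2160
25621/7200 18841/6000 4163/1200 23839/7200
21469/7200 3881/1200 19027/6000 5339/1440
6019/2160 4681/1800 1121/360 6997/2160

Derivation:
After step 1:
  11/3 13/4 5/4 8/3
  9/2 14/5 22/5 15/4
  11/4 17/5 16/5 5
  8/3 7/4 11/4 8/3
After step 2:
  137/36 329/120 347/120 23/9
  823/240 367/100 77/25 949/240
  799/240 139/50 15/4 877/240
  43/18 317/120 311/120 125/36
After step 3:
  7183/2160 5899/1800 5071/1800 6769/2160
  25621/7200 18841/6000 4163/1200 23839/7200
  21469/7200 3881/1200 19027/6000 5339/1440
  6019/2160 4681/1800 1121/360 6997/2160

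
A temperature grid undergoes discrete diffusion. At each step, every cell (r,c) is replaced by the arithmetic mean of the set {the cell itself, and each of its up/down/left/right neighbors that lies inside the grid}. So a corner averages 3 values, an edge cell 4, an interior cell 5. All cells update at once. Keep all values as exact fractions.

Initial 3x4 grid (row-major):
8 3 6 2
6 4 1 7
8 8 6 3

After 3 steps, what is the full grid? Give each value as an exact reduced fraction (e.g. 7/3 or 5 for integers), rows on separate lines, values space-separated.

Answer: 11779/2160 36697/7200 10099/2400 1543/360
14429/2400 10287/2000 14323/3000 60109/14400
6637/1080 20911/3600 8693/1800 10253/2160

Derivation:
After step 1:
  17/3 21/4 3 5
  13/2 22/5 24/5 13/4
  22/3 13/2 9/2 16/3
After step 2:
  209/36 1099/240 361/80 15/4
  239/40 549/100 399/100 1103/240
  61/9 341/60 317/60 157/36
After step 3:
  11779/2160 36697/7200 10099/2400 1543/360
  14429/2400 10287/2000 14323/3000 60109/14400
  6637/1080 20911/3600 8693/1800 10253/2160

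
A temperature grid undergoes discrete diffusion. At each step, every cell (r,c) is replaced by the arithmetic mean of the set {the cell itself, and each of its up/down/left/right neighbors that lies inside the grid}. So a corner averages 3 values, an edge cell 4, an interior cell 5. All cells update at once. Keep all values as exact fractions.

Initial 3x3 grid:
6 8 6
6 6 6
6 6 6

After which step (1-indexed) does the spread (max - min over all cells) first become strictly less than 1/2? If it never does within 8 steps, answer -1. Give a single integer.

Answer: 3

Derivation:
Step 1: max=20/3, min=6, spread=2/3
Step 2: max=787/120, min=6, spread=67/120
Step 3: max=6917/1080, min=607/100, spread=1807/5400
  -> spread < 1/2 first at step 3
Step 4: max=2749963/432000, min=16561/2700, spread=33401/144000
Step 5: max=24557933/3888000, min=1663391/270000, spread=3025513/19440000
Step 6: max=9796126867/1555200000, min=89155949/14400000, spread=53531/497664
Step 7: max=585904925849/93312000000, min=24119116051/3888000000, spread=450953/5971968
Step 8: max=35101223560603/5598720000000, min=2900368610519/466560000000, spread=3799043/71663616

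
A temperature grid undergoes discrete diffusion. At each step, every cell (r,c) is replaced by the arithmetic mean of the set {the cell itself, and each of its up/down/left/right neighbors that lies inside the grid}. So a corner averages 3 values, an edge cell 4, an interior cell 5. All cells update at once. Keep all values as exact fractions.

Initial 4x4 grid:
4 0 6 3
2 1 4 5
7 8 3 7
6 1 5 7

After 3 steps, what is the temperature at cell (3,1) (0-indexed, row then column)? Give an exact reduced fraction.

Answer: 2179/450

Derivation:
Step 1: cell (3,1) = 5
Step 2: cell (3,1) = 53/12
Step 3: cell (3,1) = 2179/450
Full grid after step 3:
  145/48 1879/600 6583/1800 9013/2160
  8521/2400 7357/2000 24343/6000 33187/7200
  32059/7200 25771/6000 28667/6000 35987/7200
  2021/432 2179/450 4369/900 11489/2160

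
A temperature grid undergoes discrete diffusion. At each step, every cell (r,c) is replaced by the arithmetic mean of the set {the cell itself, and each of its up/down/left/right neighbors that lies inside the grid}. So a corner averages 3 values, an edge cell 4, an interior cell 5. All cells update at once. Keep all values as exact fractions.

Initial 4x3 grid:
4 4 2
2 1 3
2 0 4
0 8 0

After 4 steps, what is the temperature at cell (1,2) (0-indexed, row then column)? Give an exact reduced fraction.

Step 1: cell (1,2) = 5/2
Step 2: cell (1,2) = 37/16
Step 3: cell (1,2) = 83/32
Step 4: cell (1,2) = 35839/14400
Full grid after step 4:
  13339/5184 441133/172800 4553/1728
  102667/43200 181907/72000 35839/14400
  104587/43200 42773/18000 37379/14400
  30727/12960 111637/43200 3683/1440

Answer: 35839/14400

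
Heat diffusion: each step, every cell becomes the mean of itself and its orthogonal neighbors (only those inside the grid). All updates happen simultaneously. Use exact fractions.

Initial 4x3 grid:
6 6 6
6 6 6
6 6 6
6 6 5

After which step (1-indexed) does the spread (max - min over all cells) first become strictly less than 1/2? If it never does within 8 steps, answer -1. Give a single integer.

Answer: 1

Derivation:
Step 1: max=6, min=17/3, spread=1/3
  -> spread < 1/2 first at step 1
Step 2: max=6, min=103/18, spread=5/18
Step 3: max=6, min=1255/216, spread=41/216
Step 4: max=6, min=151303/25920, spread=4217/25920
Step 5: max=43121/7200, min=9122051/1555200, spread=38417/311040
Step 6: max=861403/144000, min=548671789/93312000, spread=1903471/18662400
Step 7: max=25804241/4320000, min=32991330911/5598720000, spread=18038617/223948800
Step 8: max=2319873241/388800000, min=1982271017149/335923200000, spread=883978523/13436928000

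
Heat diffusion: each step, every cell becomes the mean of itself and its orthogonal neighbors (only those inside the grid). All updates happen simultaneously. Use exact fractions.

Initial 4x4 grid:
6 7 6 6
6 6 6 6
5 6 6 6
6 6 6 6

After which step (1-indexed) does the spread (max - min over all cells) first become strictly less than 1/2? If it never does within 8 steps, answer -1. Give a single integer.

Step 1: max=19/3, min=17/3, spread=2/3
Step 2: max=751/120, min=689/120, spread=31/60
Step 3: max=7367/1200, min=6269/1080, spread=3613/10800
  -> spread < 1/2 first at step 3
Step 4: max=660151/108000, min=37987/6480, spread=81103/324000
Step 5: max=6572897/1080000, min=5716109/972000, spread=1994983/9720000
Step 6: max=58973587/9720000, min=34456987/5832000, spread=2317913/14580000
Step 7: max=5888803277/972000000, min=5181640469/874800000, spread=1182824803/8748000000
Step 8: max=52932999067/8748000000, min=31169190307/5248800000, spread=1476522833/13122000000

Answer: 3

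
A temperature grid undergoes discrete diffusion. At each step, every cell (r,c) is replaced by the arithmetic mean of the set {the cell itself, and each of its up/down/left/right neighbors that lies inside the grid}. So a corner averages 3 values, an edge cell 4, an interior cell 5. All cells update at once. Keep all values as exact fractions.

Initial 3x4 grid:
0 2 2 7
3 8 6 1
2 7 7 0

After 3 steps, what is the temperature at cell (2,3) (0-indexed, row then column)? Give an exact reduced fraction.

Step 1: cell (2,3) = 8/3
Step 2: cell (2,3) = 67/18
Step 3: cell (2,3) = 4289/1080
Full grid after step 3:
  3491/1080 5207/1440 5623/1440 8003/2160
  2165/576 2533/600 1683/400 373/96
  3119/720 139/30 3229/720 4289/1080

Answer: 4289/1080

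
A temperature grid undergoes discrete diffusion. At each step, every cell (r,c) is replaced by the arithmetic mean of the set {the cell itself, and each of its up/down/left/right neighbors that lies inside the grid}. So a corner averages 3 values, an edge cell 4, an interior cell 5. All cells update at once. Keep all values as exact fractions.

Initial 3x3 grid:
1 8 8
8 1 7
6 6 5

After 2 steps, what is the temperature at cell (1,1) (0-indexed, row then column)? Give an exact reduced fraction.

Answer: 97/20

Derivation:
Step 1: cell (1,1) = 6
Step 2: cell (1,1) = 97/20
Full grid after step 2:
  85/18 143/24 209/36
  67/12 97/20 299/48
  91/18 139/24 21/4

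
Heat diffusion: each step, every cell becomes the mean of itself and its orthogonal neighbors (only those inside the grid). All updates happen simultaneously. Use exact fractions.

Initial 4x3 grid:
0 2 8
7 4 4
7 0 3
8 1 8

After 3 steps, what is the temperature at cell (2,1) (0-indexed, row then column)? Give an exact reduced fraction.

Step 1: cell (2,1) = 3
Step 2: cell (2,1) = 199/50
Step 3: cell (2,1) = 24497/6000
Full grid after step 3:
  1369/360 27799/7200 544/135
  809/200 1477/375 14537/3600
  7961/1800 24497/6000 4799/1200
  1981/432 61753/14400 577/144

Answer: 24497/6000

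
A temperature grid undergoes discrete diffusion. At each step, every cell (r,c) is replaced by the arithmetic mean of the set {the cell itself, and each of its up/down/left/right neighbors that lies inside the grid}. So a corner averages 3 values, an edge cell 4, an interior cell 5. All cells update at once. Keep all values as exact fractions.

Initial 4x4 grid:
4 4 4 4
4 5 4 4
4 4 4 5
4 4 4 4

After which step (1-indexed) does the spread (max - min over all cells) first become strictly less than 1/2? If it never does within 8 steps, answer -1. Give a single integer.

Answer: 1

Derivation:
Step 1: max=13/3, min=4, spread=1/3
  -> spread < 1/2 first at step 1
Step 2: max=511/120, min=4, spread=31/120
Step 3: max=7559/1800, min=973/240, spread=523/3600
Step 4: max=225947/54000, min=9773/2400, spread=12109/108000
Step 5: max=6759311/1620000, min=884117/216000, spread=256867/3240000
Step 6: max=404741311/97200000, min=26591431/6480000, spread=2934923/48600000
Step 7: max=6064196969/1458000000, min=266518231/64800000, spread=135073543/2916000000
Step 8: max=363483074629/87480000000, min=24020102879/5832000000, spread=795382861/21870000000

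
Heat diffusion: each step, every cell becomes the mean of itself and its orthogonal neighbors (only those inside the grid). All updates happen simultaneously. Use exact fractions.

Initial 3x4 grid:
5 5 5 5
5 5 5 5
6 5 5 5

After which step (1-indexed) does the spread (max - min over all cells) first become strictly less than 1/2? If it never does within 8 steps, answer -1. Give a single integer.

Step 1: max=16/3, min=5, spread=1/3
  -> spread < 1/2 first at step 1
Step 2: max=95/18, min=5, spread=5/18
Step 3: max=1121/216, min=5, spread=41/216
Step 4: max=133817/25920, min=5, spread=4217/25920
Step 5: max=7985149/1555200, min=36079/7200, spread=38417/311040
Step 6: max=477760211/93312000, min=722597/144000, spread=1903471/18662400
Step 7: max=28594589089/5598720000, min=21715759/4320000, spread=18038617/223948800
Step 8: max=1712884182851/335923200000, min=1956926759/388800000, spread=883978523/13436928000

Answer: 1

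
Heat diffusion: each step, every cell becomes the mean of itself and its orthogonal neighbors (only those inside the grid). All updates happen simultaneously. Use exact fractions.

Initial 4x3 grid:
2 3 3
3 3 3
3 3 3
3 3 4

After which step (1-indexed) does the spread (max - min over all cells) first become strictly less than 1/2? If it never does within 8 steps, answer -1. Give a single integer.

Answer: 3

Derivation:
Step 1: max=10/3, min=8/3, spread=2/3
Step 2: max=59/18, min=49/18, spread=5/9
Step 3: max=689/216, min=607/216, spread=41/108
  -> spread < 1/2 first at step 3
Step 4: max=81977/25920, min=73543/25920, spread=4217/12960
Step 5: max=971537/311040, min=894703/311040, spread=38417/155520
Step 6: max=57890671/18662400, min=54083729/18662400, spread=1903471/9331200
Step 7: max=689885017/223948800, min=653807783/223948800, spread=18038617/111974400
Step 8: max=41194762523/13436928000, min=39426805477/13436928000, spread=883978523/6718464000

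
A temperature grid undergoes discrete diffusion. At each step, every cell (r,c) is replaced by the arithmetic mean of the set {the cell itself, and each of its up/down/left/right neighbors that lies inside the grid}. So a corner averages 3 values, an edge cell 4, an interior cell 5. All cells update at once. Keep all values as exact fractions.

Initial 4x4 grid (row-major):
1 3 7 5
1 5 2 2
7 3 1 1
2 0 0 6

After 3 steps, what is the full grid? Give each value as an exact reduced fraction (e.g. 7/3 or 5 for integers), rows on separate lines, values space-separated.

Answer: 1627/540 24649/7200 25081/7200 8029/2160
22459/7200 1096/375 3851/1200 10913/3600
6553/2400 5499/2000 347/150 1817/720
643/240 2659/1200 1553/720 1091/540

Derivation:
After step 1:
  5/3 4 17/4 14/3
  7/2 14/5 17/5 5/2
  13/4 16/5 7/5 5/2
  3 5/4 7/4 7/3
After step 2:
  55/18 763/240 979/240 137/36
  673/240 169/50 287/100 49/15
  259/80 119/50 49/20 131/60
  5/2 23/10 101/60 79/36
After step 3:
  1627/540 24649/7200 25081/7200 8029/2160
  22459/7200 1096/375 3851/1200 10913/3600
  6553/2400 5499/2000 347/150 1817/720
  643/240 2659/1200 1553/720 1091/540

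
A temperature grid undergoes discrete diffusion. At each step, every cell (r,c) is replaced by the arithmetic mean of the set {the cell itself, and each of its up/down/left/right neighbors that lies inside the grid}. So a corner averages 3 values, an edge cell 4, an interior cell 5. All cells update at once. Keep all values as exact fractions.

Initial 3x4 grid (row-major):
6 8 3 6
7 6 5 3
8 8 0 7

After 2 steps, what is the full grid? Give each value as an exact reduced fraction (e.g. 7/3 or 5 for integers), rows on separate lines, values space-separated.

Answer: 13/2 501/80 373/80 59/12
1693/240 141/25 519/100 959/240
239/36 749/120 517/120 163/36

Derivation:
After step 1:
  7 23/4 11/2 4
  27/4 34/5 17/5 21/4
  23/3 11/2 5 10/3
After step 2:
  13/2 501/80 373/80 59/12
  1693/240 141/25 519/100 959/240
  239/36 749/120 517/120 163/36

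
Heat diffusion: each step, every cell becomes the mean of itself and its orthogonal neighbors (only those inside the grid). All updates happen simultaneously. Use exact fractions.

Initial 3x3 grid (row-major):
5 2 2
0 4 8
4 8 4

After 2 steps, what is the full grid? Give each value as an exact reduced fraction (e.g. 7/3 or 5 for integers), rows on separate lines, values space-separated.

After step 1:
  7/3 13/4 4
  13/4 22/5 9/2
  4 5 20/3
After step 2:
  53/18 839/240 47/12
  839/240 102/25 587/120
  49/12 301/60 97/18

Answer: 53/18 839/240 47/12
839/240 102/25 587/120
49/12 301/60 97/18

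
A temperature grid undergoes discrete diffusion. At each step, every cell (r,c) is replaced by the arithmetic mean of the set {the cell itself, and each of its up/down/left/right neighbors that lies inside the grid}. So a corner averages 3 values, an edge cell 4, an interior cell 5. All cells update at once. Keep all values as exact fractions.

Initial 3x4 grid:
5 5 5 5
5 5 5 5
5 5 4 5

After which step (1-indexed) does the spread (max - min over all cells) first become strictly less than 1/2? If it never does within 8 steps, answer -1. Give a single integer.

Answer: 1

Derivation:
Step 1: max=5, min=14/3, spread=1/3
  -> spread < 1/2 first at step 1
Step 2: max=5, min=569/120, spread=31/120
Step 3: max=5, min=5189/1080, spread=211/1080
Step 4: max=8953/1800, min=523103/108000, spread=14077/108000
Step 5: max=536317/108000, min=4719593/972000, spread=5363/48600
Step 6: max=297131/60000, min=142059191/29160000, spread=93859/1166400
Step 7: max=480663533/97200000, min=8537725519/1749600000, spread=4568723/69984000
Step 8: max=14398381111/2916000000, min=513099564371/104976000000, spread=8387449/167961600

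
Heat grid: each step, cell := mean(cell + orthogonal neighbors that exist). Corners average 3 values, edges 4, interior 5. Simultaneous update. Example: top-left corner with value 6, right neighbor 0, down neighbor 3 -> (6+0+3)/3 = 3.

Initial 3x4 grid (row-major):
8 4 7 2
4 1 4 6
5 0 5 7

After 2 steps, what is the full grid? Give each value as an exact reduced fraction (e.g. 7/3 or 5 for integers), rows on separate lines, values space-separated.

After step 1:
  16/3 5 17/4 5
  9/2 13/5 23/5 19/4
  3 11/4 4 6
After step 2:
  89/18 1031/240 377/80 14/3
  463/120 389/100 101/25 407/80
  41/12 247/80 347/80 59/12

Answer: 89/18 1031/240 377/80 14/3
463/120 389/100 101/25 407/80
41/12 247/80 347/80 59/12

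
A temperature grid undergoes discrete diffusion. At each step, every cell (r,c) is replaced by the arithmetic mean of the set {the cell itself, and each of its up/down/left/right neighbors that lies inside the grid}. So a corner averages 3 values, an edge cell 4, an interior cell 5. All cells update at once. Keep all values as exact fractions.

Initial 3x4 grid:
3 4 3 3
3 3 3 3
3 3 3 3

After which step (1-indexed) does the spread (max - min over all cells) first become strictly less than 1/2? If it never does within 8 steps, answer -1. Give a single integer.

Step 1: max=10/3, min=3, spread=1/3
  -> spread < 1/2 first at step 1
Step 2: max=391/120, min=3, spread=31/120
Step 3: max=3451/1080, min=3, spread=211/1080
Step 4: max=340897/108000, min=5447/1800, spread=14077/108000
Step 5: max=3056407/972000, min=327683/108000, spread=5363/48600
Step 6: max=91220809/29160000, min=182869/60000, spread=93859/1166400
Step 7: max=5459074481/1749600000, min=296936467/97200000, spread=4568723/69984000
Step 8: max=326708435629/104976000000, min=8929618889/2916000000, spread=8387449/167961600

Answer: 1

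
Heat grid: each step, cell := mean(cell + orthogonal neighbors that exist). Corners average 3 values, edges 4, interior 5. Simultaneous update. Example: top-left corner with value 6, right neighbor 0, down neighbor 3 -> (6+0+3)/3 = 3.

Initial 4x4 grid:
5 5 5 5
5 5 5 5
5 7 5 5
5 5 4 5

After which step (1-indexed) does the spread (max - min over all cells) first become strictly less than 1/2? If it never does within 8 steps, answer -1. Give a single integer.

Step 1: max=11/2, min=14/3, spread=5/6
Step 2: max=107/20, min=173/36, spread=49/90
Step 3: max=421/80, min=2653/540, spread=151/432
  -> spread < 1/2 first at step 3
Step 4: max=3749/720, min=80239/16200, spread=8227/32400
Step 5: max=373709/72000, min=2428453/486000, spread=376331/1944000
Step 6: max=3349747/648000, min=36566477/7290000, spread=4472707/29160000
Step 7: max=334097341/64800000, min=2202425113/437400000, spread=42185551/349920000
Step 8: max=333350711/64800000, min=16553884021/3280500000, spread=2575965787/26244000000

Answer: 3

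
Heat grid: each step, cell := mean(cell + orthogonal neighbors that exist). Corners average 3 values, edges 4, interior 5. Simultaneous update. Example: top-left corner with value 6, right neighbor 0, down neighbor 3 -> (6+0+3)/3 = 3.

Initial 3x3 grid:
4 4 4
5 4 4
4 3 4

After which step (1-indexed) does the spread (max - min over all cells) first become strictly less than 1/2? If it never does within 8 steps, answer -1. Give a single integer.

Answer: 2

Derivation:
Step 1: max=13/3, min=11/3, spread=2/3
Step 2: max=151/36, min=137/36, spread=7/18
  -> spread < 1/2 first at step 2
Step 3: max=1789/432, min=1667/432, spread=61/216
Step 4: max=21247/5184, min=20225/5184, spread=511/2592
Step 5: max=253141/62208, min=244523/62208, spread=4309/31104
Step 6: max=3022279/746496, min=2949689/746496, spread=36295/373248
Step 7: max=36137581/8957952, min=35526035/8957952, spread=305773/4478976
Step 8: max=432557647/107495424, min=427405745/107495424, spread=2575951/53747712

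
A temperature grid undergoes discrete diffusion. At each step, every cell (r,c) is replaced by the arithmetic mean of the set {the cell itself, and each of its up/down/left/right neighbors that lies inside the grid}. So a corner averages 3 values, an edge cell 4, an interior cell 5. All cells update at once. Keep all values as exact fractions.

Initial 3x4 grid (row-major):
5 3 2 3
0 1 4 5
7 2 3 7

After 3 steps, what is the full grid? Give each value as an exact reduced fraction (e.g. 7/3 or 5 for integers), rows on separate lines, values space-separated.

After step 1:
  8/3 11/4 3 10/3
  13/4 2 3 19/4
  3 13/4 4 5
After step 2:
  26/9 125/48 145/48 133/36
  131/48 57/20 67/20 193/48
  19/6 49/16 61/16 55/12
After step 3:
  74/27 4091/1440 4561/1440 773/216
  8377/2880 3503/1200 4093/1200 11267/2880
  215/72 1547/480 1777/480 149/36

Answer: 74/27 4091/1440 4561/1440 773/216
8377/2880 3503/1200 4093/1200 11267/2880
215/72 1547/480 1777/480 149/36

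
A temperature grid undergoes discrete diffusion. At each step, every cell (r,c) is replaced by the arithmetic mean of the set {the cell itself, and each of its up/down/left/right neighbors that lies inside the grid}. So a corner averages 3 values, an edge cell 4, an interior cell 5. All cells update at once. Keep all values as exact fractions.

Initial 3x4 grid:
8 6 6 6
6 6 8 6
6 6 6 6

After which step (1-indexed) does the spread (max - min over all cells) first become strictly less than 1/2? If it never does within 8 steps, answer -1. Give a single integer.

Step 1: max=20/3, min=6, spread=2/3
Step 2: max=59/9, min=37/6, spread=7/18
  -> spread < 1/2 first at step 2
Step 3: max=7007/1080, min=7493/1200, spread=2633/10800
Step 4: max=347479/54000, min=226261/36000, spread=647/4320
Step 5: max=24942617/3888000, min=8162539/1296000, spread=455/3888
Step 6: max=1491304603/233280000, min=490899101/77760000, spread=186073/2332800
Step 7: max=89341637177/13996800000, min=29475018559/4665600000, spread=1833163/27993600
Step 8: max=5352223033243/839808000000, min=1770606609581/279936000000, spread=80806409/1679616000

Answer: 2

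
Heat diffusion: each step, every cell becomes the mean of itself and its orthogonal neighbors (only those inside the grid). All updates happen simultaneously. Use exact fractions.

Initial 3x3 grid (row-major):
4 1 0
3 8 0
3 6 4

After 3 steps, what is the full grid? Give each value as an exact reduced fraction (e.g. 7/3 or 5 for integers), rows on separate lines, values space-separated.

After step 1:
  8/3 13/4 1/3
  9/2 18/5 3
  4 21/4 10/3
After step 2:
  125/36 197/80 79/36
  443/120 98/25 77/30
  55/12 971/240 139/36
After step 3:
  6931/2160 14459/4800 5201/2160
  28201/7200 2503/750 1411/450
  2957/720 59077/14400 7541/2160

Answer: 6931/2160 14459/4800 5201/2160
28201/7200 2503/750 1411/450
2957/720 59077/14400 7541/2160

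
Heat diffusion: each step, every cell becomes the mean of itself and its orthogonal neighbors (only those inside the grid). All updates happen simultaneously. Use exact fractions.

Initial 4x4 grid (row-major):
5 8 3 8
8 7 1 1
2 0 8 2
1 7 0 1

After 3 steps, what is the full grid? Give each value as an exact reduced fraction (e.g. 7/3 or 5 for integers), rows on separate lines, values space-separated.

After step 1:
  7 23/4 5 4
  11/2 24/5 4 3
  11/4 24/5 11/5 3
  10/3 2 4 1
After step 2:
  73/12 451/80 75/16 4
  401/80 497/100 19/5 7/2
  983/240 331/100 18/5 23/10
  97/36 53/15 23/10 8/3
After step 3:
  251/45 12827/2400 145/32 65/16
  12097/2400 2273/500 8223/2000 17/5
  27203/7200 23411/6000 1531/500 181/60
  7433/2160 5327/1800 121/40 109/45

Answer: 251/45 12827/2400 145/32 65/16
12097/2400 2273/500 8223/2000 17/5
27203/7200 23411/6000 1531/500 181/60
7433/2160 5327/1800 121/40 109/45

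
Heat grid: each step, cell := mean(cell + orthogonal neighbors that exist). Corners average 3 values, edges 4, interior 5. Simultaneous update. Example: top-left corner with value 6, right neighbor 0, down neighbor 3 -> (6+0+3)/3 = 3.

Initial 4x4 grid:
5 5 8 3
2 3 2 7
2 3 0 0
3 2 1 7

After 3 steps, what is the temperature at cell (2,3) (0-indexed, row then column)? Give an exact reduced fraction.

Answer: 11021/3600

Derivation:
Step 1: cell (2,3) = 7/2
Step 2: cell (2,3) = 311/120
Step 3: cell (2,3) = 11021/3600
Full grid after step 3:
  547/144 1999/480 3353/800 217/48
  787/240 6437/2000 7317/2000 4307/1200
  9121/3600 15611/6000 15259/6000 11021/3600
  1021/432 16157/7200 17917/7200 5497/2160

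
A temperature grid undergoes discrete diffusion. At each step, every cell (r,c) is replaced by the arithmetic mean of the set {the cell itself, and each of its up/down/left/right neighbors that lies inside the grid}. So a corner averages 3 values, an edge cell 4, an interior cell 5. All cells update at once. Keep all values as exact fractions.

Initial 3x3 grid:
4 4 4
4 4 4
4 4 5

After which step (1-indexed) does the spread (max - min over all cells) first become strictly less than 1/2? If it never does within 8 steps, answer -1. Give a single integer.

Answer: 1

Derivation:
Step 1: max=13/3, min=4, spread=1/3
  -> spread < 1/2 first at step 1
Step 2: max=77/18, min=4, spread=5/18
Step 3: max=905/216, min=4, spread=41/216
Step 4: max=53971/12960, min=1451/360, spread=347/2592
Step 5: max=3217337/777600, min=14557/3600, spread=2921/31104
Step 6: max=192452539/46656000, min=1753483/432000, spread=24611/373248
Step 7: max=11516162033/2799360000, min=39536741/9720000, spread=207329/4478976
Step 8: max=689876352451/167961600000, min=2112401599/518400000, spread=1746635/53747712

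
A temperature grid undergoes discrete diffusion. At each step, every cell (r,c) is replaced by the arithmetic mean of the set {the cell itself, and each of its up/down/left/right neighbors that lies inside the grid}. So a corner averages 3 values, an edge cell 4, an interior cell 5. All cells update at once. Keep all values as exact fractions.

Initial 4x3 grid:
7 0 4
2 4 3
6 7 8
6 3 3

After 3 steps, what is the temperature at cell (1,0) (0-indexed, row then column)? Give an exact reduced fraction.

Answer: 5233/1200

Derivation:
Step 1: cell (1,0) = 19/4
Step 2: cell (1,0) = 81/20
Step 3: cell (1,0) = 5233/1200
Full grid after step 3:
  2629/720 53731/14400 7607/2160
  5233/1200 24269/6000 7637/1800
  1901/400 29329/6000 1049/225
  3637/720 70931/14400 10771/2160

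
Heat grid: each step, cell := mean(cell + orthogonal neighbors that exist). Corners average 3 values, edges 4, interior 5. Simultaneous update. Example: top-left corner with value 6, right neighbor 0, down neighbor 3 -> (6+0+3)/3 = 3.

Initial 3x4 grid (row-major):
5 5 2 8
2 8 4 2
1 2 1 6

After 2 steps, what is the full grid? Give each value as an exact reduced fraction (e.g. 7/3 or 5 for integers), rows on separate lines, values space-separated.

Answer: 13/3 359/80 343/80 55/12
52/15 98/25 103/25 77/20
26/9 727/240 253/80 15/4

Derivation:
After step 1:
  4 5 19/4 4
  4 21/5 17/5 5
  5/3 3 13/4 3
After step 2:
  13/3 359/80 343/80 55/12
  52/15 98/25 103/25 77/20
  26/9 727/240 253/80 15/4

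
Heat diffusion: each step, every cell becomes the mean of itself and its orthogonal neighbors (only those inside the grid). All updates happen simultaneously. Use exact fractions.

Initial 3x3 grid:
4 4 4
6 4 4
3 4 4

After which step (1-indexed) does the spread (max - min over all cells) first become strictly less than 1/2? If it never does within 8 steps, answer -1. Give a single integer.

Answer: 2

Derivation:
Step 1: max=14/3, min=15/4, spread=11/12
Step 2: max=353/80, min=47/12, spread=119/240
  -> spread < 1/2 first at step 2
Step 3: max=9349/2160, min=4829/1200, spread=821/2700
Step 4: max=1221577/288000, min=174631/43200, spread=172111/864000
Step 5: max=32875621/7776000, min=10599457/2592000, spread=4309/31104
Step 6: max=1958423987/466560000, min=212561693/51840000, spread=36295/373248
Step 7: max=117211823989/27993600000, min=38433580913/9331200000, spread=305773/4478976
Step 8: max=7012212987683/1679616000000, min=2310571506311/559872000000, spread=2575951/53747712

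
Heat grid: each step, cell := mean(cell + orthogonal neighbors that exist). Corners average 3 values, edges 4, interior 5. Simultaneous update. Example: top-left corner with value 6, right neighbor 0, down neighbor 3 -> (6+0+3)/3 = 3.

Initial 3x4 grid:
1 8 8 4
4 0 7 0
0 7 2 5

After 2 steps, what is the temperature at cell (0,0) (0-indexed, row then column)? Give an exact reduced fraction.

Answer: 59/18

Derivation:
Step 1: cell (0,0) = 13/3
Step 2: cell (0,0) = 59/18
Full grid after step 2:
  59/18 77/15 23/5 59/12
  289/80 327/100 123/25 103/30
  43/18 491/120 397/120 139/36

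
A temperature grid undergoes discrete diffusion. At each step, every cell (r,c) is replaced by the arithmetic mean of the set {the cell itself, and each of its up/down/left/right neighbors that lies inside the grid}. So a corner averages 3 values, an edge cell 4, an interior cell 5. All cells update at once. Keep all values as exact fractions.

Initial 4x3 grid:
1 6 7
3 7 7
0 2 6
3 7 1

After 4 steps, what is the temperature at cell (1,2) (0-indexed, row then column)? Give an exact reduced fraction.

Step 1: cell (1,2) = 27/4
Step 2: cell (1,2) = 269/48
Step 3: cell (1,2) = 38899/7200
Step 4: cell (1,2) = 1085233/216000
Full grid after step 4:
  551233/129600 459343/96000 691433/129600
  838733/216000 181877/40000 1085233/216000
  777773/216000 480931/120000 991273/216000
  439033/129600 1102049/288000 538433/129600

Answer: 1085233/216000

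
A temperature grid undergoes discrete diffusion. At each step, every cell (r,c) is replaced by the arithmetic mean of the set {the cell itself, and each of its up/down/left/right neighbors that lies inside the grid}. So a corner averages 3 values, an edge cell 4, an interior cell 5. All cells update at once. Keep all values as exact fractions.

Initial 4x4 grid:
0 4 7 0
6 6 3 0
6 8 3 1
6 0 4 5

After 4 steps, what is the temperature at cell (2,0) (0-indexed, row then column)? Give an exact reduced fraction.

Step 1: cell (2,0) = 13/2
Step 2: cell (2,0) = 49/10
Step 3: cell (2,0) = 2969/600
Step 4: cell (2,0) = 83519/18000
Full grid after step 4:
  280493/64800 871571/216000 146191/43200 4709/1620
  247139/54000 751331/180000 157781/45000 125977/43200
  83519/18000 130691/30000 641267/180000 131569/43200
  16801/3600 152443/36000 78833/21600 202397/64800

Answer: 83519/18000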